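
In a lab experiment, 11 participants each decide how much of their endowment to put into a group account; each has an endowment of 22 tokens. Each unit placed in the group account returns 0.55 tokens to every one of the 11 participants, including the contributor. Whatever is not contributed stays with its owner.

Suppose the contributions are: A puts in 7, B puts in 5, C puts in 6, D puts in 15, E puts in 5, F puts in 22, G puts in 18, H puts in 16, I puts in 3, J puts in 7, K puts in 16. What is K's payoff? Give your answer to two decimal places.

Total contributed: 7 + 5 + 6 + 15 + 5 + 22 + 18 + 16 + 3 + 7 + 16 = 120.
Each receives 0.55 × 120 = 66.00 from the group account.
K keeps 22 − 16 = 6, so K's payoff is 6 + 66.00 = 72.00.

72.00 tokens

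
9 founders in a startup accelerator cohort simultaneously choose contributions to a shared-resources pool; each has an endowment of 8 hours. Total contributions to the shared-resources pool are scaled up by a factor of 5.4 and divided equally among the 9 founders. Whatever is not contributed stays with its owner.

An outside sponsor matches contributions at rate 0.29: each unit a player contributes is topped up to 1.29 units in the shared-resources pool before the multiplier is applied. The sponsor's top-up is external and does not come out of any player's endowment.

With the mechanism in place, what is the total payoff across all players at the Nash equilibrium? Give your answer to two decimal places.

Even with the mechanism, each unit contributed returns only 5.4 × 1.29 / 9 = 0.7740 per unit of net cost, so contributing nothing is still dominant.
At the Nash equilibrium no one contributes; group total payoff = 9 × 8 = 72.

72.00 hours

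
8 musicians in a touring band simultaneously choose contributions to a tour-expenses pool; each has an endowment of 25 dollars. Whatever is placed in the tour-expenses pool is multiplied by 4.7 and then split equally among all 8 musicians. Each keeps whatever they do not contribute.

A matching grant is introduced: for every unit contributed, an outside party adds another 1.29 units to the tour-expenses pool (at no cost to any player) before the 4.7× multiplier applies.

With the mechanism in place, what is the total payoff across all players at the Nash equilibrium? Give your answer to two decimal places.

2152.60 dollars

Under the mechanism each unit contributed yields 4.7 × 2.29 / 8 = 1.3454 back to its contributor per unit of net cost, which exceeds 1, making full contribution the dominant choice for everyone.
At the Nash equilibrium everyone contributes 25. Group total payoff = 4.7 × 2.29 × 200 = 2152.60.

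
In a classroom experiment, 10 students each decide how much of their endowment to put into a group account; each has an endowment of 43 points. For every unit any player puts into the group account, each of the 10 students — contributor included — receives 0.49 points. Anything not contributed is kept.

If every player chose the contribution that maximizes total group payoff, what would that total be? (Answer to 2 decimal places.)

2107.00 points

Each contributed unit returns 4.900 to the group as a whole (0.49 to each of 10 players), which exceeds 1, so the social optimum is full contribution: group total = 4.900 × 430 = 2107.00.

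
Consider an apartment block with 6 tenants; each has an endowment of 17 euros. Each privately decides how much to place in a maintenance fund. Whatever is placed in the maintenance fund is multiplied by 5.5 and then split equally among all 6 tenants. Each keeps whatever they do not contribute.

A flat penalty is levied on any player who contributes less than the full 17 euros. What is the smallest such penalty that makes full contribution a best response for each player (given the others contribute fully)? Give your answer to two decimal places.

1.42 euros

Given the others contribute fully, the best deviation is to contribute 0 (any partial contribution still incurs the fine and gives up units whose private return 0.9167 is below 1).
Deviating from 17 to 0 saves 17 euros but forfeits the deviator's share of the drop in the maintenance fund: 5.5/6 × 17 = 15.58.
So the deviation gain is 17 − 15.58 = 1.42, and the fine must be at least 1.42 euros to wipe it out.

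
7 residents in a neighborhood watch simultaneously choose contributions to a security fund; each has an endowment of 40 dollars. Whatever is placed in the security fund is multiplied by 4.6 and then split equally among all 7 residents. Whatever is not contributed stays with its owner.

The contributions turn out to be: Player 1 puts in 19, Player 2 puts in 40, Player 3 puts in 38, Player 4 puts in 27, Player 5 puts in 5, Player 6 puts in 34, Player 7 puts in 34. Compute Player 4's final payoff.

142.46 dollars

Total contributed: 19 + 40 + 38 + 27 + 5 + 34 + 34 = 197.
Each receives 4.6 × 197 / 7 = 129.46 from the security fund.
Player 4 keeps 40 − 27 = 13, so Player 4's payoff is 13 + 129.46 = 142.46.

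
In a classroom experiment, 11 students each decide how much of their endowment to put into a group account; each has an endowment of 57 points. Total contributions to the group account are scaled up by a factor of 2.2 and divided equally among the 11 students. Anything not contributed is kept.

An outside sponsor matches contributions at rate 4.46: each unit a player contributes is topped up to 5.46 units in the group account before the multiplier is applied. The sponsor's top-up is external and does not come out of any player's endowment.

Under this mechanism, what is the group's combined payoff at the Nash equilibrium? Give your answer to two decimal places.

7531.52 points

Under the mechanism each unit contributed yields 2.2 × 5.46 / 11 = 1.0920 back to its contributor per unit of net cost, which exceeds 1, making full contribution the dominant choice for everyone.
So the Nash equilibrium is full contribution by all 11; the group earns 2.2 × 5.46 × 627 = 7531.52.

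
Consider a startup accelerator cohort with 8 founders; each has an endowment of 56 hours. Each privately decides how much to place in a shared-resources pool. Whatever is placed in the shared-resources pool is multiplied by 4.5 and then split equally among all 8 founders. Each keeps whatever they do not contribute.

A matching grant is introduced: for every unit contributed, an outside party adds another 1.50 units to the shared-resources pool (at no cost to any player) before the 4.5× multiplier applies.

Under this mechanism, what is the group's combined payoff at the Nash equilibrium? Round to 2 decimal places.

5040.00 hours

With the mechanism, a contributed unit returns 4.5 × 2.50 / 8 = 1.4063 per unit of net cost to the contributor — now above 1 — so contributing fully is weakly dominant for every player.
So the Nash equilibrium is full contribution by all 8; the group earns 4.5 × 2.50 × 448 = 5040.00.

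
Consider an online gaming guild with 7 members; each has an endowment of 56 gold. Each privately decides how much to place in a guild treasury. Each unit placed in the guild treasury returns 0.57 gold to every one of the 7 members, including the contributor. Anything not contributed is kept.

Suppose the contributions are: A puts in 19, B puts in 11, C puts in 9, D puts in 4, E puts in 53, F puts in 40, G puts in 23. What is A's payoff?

127.63 gold

Total contributed: 19 + 11 + 9 + 4 + 53 + 40 + 23 = 159.
Each receives 0.57 × 159 = 90.63 from the guild treasury.
A keeps 56 − 19 = 37, so A's payoff is 37 + 90.63 = 127.63.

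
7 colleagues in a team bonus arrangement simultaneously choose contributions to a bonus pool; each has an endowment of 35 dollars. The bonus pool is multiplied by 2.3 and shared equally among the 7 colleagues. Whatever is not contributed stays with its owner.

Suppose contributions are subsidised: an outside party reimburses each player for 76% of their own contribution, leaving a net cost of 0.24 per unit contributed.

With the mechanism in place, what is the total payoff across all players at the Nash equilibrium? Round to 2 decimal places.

749.70 dollars

The effective private return per unit is now (2.3/7) / 0.24 = 1.3690 > 1, so every player's dominant strategy flips to full contribution.
So the Nash equilibrium is full contribution by all 7; the group earns 7 × (35 × 0.76 + 2.3 × 35) = 749.70.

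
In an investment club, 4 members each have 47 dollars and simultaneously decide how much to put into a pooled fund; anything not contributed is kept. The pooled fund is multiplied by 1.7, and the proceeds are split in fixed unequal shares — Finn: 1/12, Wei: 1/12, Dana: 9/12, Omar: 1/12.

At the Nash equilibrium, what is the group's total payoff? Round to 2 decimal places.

Each unit j contributes comes back to j as 1.7 × (j's share), so j prefers to contribute only if that share exceeds 1/1.7 = 0.5882; otherwise keeping the unit dominates.
Dana alone (share 9/12) is above the threshold, contributing 47; the remaining 3 contribute 0. Total contributed: 47.
The pooled fund pays out 1.7 × 47 = 79.90 in total (split across the unequal shares, but the aggregate is all that matters for the group sum).
The 3 free-riders keep 47 each, adding 141. Group total = 141 + 79.90 = 220.90.

220.90 dollars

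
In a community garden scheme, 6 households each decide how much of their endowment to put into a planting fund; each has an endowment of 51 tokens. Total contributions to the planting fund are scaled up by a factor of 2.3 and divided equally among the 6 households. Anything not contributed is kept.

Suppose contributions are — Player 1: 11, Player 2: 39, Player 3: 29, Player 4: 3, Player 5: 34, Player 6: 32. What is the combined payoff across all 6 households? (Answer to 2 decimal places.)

Total contributed: 11 + 39 + 29 + 3 + 34 + 32 = 148; total kept: 6 × 51 − 148 = 158.
The planting fund pays out 2.3 × 148 = 340.40 in aggregate.
Group total = 158 + 340.40 = 498.40.

498.40 tokens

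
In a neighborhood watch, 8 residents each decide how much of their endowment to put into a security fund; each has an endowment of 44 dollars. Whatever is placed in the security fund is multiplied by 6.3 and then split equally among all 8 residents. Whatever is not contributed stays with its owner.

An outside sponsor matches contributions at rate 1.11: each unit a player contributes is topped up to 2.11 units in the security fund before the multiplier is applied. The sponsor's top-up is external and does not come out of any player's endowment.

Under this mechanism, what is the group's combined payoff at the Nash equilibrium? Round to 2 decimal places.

Under the mechanism each unit contributed yields 6.3 × 2.11 / 8 = 1.6616 back to its contributor per unit of net cost, which exceeds 1, making full contribution the dominant choice for everyone.
At the Nash equilibrium everyone contributes 44. Group total payoff = 6.3 × 2.11 × 352 = 4679.14.

4679.14 dollars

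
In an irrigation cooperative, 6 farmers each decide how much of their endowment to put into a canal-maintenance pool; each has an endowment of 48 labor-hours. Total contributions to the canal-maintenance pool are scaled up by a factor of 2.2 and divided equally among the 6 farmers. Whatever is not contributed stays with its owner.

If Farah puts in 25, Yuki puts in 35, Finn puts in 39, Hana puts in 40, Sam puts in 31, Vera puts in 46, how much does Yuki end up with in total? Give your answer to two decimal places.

Total contributed: 25 + 35 + 39 + 40 + 31 + 46 = 216.
Each receives 2.2 × 216 / 6 = 79.20 from the canal-maintenance pool.
Yuki keeps 48 − 35 = 13, so Yuki's payoff is 13 + 79.20 = 92.20.

92.20 labor-hours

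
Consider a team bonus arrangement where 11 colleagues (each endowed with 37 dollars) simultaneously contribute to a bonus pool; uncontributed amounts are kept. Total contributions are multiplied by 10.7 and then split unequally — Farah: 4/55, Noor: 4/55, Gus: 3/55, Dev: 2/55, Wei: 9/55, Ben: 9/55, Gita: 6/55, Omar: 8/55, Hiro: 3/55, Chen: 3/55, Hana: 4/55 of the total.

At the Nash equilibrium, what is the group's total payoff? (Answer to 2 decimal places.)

1842.60 dollars

Player j's private return per contributed unit is 10.7 × (j's share). Contributing is weakly dominant for j when that share is at least 1/10.7 = 0.0935, and contributing 0 is dominant otherwise.
Wei, Ben, Gita and Omar are above the threshold, contributing 37 each; the remaining 7 contribute 0. Total contributed: 148.
The bonus pool pays out 10.7 × 148 = 1583.60 in total (split across the unequal shares, but the aggregate is all that matters for the group sum).
The 7 free-riders keep 37 each, adding 259. Group total = 259 + 1583.60 = 1842.60.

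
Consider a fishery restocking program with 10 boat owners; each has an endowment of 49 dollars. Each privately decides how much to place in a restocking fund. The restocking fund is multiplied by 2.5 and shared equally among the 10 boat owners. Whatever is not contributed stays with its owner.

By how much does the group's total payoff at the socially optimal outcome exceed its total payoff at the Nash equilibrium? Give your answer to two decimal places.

Each contributed unit returns 2.5/10 = 0.2500 to its contributor — below 1 — so contributing 0 is dominant for every player. At the Nash equilibrium everyone keeps their 49, and the group total is 10 × 49 = 490.
Each contributed unit returns 2.500 to the group as a whole (0.2500 to each of 10 players), which exceeds 1, so the social optimum is full contribution: group total = 2.500 × 490 = 1225.00.
Efficiency loss = 1225.00 − 490 = 735.00.

735.00 dollars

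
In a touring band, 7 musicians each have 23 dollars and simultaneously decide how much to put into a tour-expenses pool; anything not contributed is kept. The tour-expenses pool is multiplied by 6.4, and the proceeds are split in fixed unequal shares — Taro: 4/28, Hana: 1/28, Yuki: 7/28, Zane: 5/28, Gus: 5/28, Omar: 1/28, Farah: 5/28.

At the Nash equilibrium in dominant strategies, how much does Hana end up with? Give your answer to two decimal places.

44.03 dollars

Player j's private return per contributed unit is 6.4 × (j's share). Contributing is weakly dominant for j when that share is at least 1/6.4 = 0.1563, and contributing 0 is dominant otherwise.
Yuki, Zane, Gus and Farah clear that bar, contributing 23 each; the remaining 3 contribute 0. Total contributed: 92.
Hana keeps 23 and receives 6.4 × 92 × 1/28 = 21.03 from the tour-expenses pool, for a payoff of 44.03.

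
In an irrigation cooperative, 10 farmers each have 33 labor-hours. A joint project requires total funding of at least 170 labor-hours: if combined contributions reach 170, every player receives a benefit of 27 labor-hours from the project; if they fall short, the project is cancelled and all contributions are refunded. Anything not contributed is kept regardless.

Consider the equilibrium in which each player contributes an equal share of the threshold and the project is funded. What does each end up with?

Equal share of the threshold: 170/10 = 17.
At this profile no one gains by cutting their contribution: any cut drops the total below 170, the project is cancelled, contributions are refunded, and the deviator ends with 33, which is less than 33 − 17 + 27 = 43. Contributing more than 17 just wastes the excess. So contributing exactly 17 is a best response.
Each player's payoff: 33 − 17 + 27 = 43.

43 labor-hours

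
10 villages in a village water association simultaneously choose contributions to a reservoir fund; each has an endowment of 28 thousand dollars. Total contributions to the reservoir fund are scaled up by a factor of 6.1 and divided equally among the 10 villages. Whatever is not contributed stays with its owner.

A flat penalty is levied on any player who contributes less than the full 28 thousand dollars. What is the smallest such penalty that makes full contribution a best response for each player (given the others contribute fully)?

Given the others contribute fully, the best deviation is to contribute 0 (any partial contribution still incurs the fine and gives up units whose private return 0.6100 is below 1).
Deviating from 28 to 0 saves 28 thousand dollars but forfeits the deviator's share of the drop in the reservoir fund: 6.1/10 × 28 = 17.08.
So the deviation gain is 28 − 17.08 = 10.92, and the fine must be at least 10.92 thousand dollars to wipe it out.

10.92 thousand dollars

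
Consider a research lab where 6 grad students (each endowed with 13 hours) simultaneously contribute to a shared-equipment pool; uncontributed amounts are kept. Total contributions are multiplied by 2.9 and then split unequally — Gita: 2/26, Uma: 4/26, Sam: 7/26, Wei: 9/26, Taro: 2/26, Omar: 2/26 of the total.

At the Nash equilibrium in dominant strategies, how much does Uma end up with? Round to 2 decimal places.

18.80 hours

Player j's private return per contributed unit is 2.9 × (j's share). Contributing is weakly dominant for j when that share is at least 1/2.9 = 0.3448, and contributing 0 is dominant otherwise.
Wei alone (share 9/26) is above the threshold, contributing 13; the remaining 5 contribute 0. Total contributed: 13.
Uma keeps 13 and receives 2.9 × 13 × 4/26 = 5.80 from the shared-equipment pool, for a payoff of 18.80.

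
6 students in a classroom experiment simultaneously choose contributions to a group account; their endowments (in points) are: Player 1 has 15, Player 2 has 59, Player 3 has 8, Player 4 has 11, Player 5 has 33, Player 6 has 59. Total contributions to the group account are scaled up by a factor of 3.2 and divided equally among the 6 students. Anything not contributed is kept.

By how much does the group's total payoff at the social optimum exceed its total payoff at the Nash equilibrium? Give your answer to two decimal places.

The private return per contributed unit is 3.2/6 = 0.5333 < 1 for every player regardless of endowment, so the Nash equilibrium is zero contribution and the group total is Σ E_j = 15 + 59 + 8 + 11 + 33 + 59 = 185.
Each contributed unit returns 3.200 to the group, so the social optimum is full contribution by everyone: group total = 3.200 × 185 = 592.00.
Efficiency loss = (3.200 − 1) × 185 = 407.00.

407.00 points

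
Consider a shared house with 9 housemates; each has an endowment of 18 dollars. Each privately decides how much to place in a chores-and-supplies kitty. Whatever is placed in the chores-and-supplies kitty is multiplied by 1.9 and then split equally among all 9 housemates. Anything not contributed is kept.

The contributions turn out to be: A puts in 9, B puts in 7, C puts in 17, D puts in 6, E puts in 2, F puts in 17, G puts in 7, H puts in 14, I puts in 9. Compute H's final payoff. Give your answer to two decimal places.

22.58 dollars

Total contributed: 9 + 7 + 17 + 6 + 2 + 17 + 7 + 14 + 9 = 88.
Each receives 1.9 × 88 / 9 = 18.58 from the chores-and-supplies kitty.
H keeps 18 − 14 = 4, so H's payoff is 4 + 18.58 = 22.58.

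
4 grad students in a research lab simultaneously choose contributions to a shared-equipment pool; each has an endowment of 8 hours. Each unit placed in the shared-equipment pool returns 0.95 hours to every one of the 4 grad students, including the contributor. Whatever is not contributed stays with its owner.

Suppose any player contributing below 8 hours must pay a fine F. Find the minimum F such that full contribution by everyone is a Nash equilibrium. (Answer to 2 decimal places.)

Given the others contribute fully, the best deviation is to contribute 0 (any partial contribution still incurs the fine and gives up units whose private return 0.95 is below 1).
Deviating from 8 to 0 saves 8 hours but forfeits the deviator's share of the drop in the shared-equipment pool: 0.95 × 8 = 7.60.
So the deviation gain is 8 − 7.60 = 0.40, and the fine must be at least 0.40 hours to wipe it out.

0.40 hours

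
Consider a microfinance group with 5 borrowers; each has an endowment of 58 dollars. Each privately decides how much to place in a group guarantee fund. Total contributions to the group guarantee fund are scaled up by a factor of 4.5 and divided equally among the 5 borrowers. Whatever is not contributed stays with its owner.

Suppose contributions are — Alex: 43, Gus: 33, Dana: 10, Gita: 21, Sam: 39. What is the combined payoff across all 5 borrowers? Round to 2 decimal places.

801.00 dollars

Total contributed: 43 + 33 + 10 + 21 + 39 = 146; total kept: 5 × 58 − 146 = 144.
The group guarantee fund pays out 4.5 × 146 = 657.00 in aggregate.
Group total = 144 + 657.00 = 801.00.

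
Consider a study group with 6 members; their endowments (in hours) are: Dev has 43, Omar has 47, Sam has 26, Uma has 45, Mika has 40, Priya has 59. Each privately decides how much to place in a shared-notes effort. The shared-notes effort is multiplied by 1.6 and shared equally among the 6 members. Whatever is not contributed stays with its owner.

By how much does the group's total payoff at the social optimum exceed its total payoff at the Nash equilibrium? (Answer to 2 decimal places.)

The private return per contributed unit is 1.6/6 = 0.2667 < 1 for every player regardless of endowment, so the Nash equilibrium is zero contribution and the group total is Σ E_j = 43 + 47 + 26 + 45 + 40 + 59 = 260.
Each contributed unit returns 1.600 to the group, so the social optimum is full contribution by everyone: group total = 1.600 × 260 = 416.00.
Efficiency loss = (1.600 − 1) × 260 = 156.00.

156.00 hours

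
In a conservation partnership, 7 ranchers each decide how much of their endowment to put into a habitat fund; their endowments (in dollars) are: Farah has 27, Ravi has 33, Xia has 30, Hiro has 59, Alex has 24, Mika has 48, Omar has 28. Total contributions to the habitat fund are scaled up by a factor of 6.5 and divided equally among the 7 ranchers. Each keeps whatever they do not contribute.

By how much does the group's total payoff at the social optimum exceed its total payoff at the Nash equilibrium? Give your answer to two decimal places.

1369.50 dollars

The private return per contributed unit is 6.5/7 = 0.9286 < 1 for every player regardless of endowment, so the Nash equilibrium is zero contribution and the group total is Σ E_j = 27 + 33 + 30 + 59 + 24 + 48 + 28 = 249.
Each contributed unit returns 6.500 to the group, so the social optimum is full contribution by everyone: group total = 6.500 × 249 = 1618.50.
Efficiency loss = (6.500 − 1) × 249 = 1369.50.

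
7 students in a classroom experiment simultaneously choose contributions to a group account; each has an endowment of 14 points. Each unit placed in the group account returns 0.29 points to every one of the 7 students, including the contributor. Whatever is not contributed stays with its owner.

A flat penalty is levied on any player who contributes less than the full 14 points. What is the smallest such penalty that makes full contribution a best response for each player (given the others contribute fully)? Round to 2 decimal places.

9.94 points

Given the others contribute fully, the best deviation is to contribute 0 (any partial contribution still incurs the fine and gives up units whose private return 0.29 is below 1).
Deviating from 14 to 0 saves 14 points but forfeits the deviator's share of the drop in the group account: 0.29 × 14 = 4.06.
So the deviation gain is 14 − 4.06 = 9.94, and the fine must be at least 9.94 points to wipe it out.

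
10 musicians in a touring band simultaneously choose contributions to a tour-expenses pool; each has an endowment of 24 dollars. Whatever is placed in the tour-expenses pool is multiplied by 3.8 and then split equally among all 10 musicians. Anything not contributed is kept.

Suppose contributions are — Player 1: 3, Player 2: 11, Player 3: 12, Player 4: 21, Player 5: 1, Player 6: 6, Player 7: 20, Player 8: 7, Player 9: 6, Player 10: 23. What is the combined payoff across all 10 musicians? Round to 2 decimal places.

548.00 dollars

Total contributed: 3 + 11 + 12 + 21 + 1 + 6 + 20 + 7 + 6 + 23 = 110; total kept: 10 × 24 − 110 = 130.
The tour-expenses pool pays out 3.8 × 110 = 418.00 in aggregate.
Group total = 130 + 418.00 = 548.00.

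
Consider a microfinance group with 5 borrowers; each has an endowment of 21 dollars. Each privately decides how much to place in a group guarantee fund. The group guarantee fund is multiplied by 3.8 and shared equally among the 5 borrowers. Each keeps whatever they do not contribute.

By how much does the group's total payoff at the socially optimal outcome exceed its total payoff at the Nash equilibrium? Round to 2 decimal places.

Each contributed unit returns 3.8/5 = 0.7600 to its contributor — below 1 — so contributing 0 is dominant for every player. At the Nash equilibrium everyone keeps their 21, and the group total is 5 × 21 = 105.
Each contributed unit returns 3.800 to the group as a whole (0.7600 to each of 5 players), which exceeds 1, so the social optimum is full contribution: group total = 3.800 × 105 = 399.00.
Efficiency loss = 399.00 − 105 = 294.00.

294.00 dollars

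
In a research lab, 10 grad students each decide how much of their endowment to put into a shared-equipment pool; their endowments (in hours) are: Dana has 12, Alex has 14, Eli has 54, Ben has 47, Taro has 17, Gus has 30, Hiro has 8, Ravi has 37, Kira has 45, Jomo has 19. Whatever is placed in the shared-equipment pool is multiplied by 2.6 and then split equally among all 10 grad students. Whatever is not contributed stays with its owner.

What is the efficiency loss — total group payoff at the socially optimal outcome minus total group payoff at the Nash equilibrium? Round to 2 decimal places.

452.80 hours

The private return per contributed unit is 2.6/10 = 0.2600 < 1 for every player regardless of endowment, so the Nash equilibrium is zero contribution and the group total is Σ E_j = 12 + 14 + 54 + 47 + 17 + 30 + 8 + 37 + 45 + 19 = 283.
Each contributed unit returns 2.600 to the group, so the social optimum is full contribution by everyone: group total = 2.600 × 283 = 735.80.
Efficiency loss = (2.600 − 1) × 283 = 452.80.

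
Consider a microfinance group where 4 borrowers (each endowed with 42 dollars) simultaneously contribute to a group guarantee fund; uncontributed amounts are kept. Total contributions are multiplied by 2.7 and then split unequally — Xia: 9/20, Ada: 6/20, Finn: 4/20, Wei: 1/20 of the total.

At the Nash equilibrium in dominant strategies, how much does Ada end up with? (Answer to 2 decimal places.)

For player j, contributing a unit is worthwhile iff 2.7 × (j's share) ≥ 1, i.e. iff j's share is at least 0.3704.
Only Xia (9/20) clears that bar, contributing 42; the remaining 3 contribute 0. Total contributed: 42.
Ada keeps 42 and receives 2.7 × 42 × 6/20 = 34.02 from the group guarantee fund, for a payoff of 76.02.

76.02 dollars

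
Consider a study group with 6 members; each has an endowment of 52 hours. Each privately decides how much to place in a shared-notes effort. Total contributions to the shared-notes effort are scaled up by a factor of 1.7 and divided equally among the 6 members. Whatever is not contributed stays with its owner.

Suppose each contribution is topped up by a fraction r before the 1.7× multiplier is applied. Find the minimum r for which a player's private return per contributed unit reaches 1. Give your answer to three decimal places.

2.529

With matching at rate r, one contributed unit becomes (1 + r) in the shared-notes effort and returns 1.7 × (1 + r) / 6 to the contributor.
Setting this equal to 1: 1 + r = 6/1.7 = 3.5294.
So the minimum matching rate is r = 3.5294 − 1 = 2.529.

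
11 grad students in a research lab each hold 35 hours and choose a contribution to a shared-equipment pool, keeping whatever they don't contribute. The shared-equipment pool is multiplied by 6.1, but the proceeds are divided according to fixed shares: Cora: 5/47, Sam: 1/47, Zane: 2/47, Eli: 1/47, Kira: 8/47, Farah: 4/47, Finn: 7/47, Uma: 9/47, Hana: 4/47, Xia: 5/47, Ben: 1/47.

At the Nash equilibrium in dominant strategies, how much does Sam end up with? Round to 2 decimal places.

44.09 hours

A player with share s gets back 6.1·s per unit contributed, so full contribution is dominant for anyone with s > 1/6.1 = 0.1639 and zero contribution is dominant for anyone below.
The shares above 0.1639 belong to Kira and Uma, contributing 35 each; the remaining 9 contribute 0. Total contributed: 70.
Sam keeps 35 and receives 6.1 × 70 × 1/47 = 9.09 from the shared-equipment pool, for a payoff of 44.09.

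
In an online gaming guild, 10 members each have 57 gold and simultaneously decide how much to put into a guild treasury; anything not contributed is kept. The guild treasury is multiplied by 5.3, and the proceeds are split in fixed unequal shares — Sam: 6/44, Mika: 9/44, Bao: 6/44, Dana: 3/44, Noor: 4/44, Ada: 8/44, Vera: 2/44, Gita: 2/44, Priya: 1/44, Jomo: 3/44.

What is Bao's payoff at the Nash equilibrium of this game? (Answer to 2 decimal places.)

For player j, contributing a unit is worthwhile iff 5.3 × (j's share) ≥ 1, i.e. iff j's share is at least 0.1887.
Mika alone (share 9/44) is above the threshold, contributing 57; the remaining 9 contribute 0. Total contributed: 57.
Bao keeps 57 and receives 5.3 × 57 × 6/44 = 41.20 from the guild treasury, for a payoff of 98.20.

98.20 gold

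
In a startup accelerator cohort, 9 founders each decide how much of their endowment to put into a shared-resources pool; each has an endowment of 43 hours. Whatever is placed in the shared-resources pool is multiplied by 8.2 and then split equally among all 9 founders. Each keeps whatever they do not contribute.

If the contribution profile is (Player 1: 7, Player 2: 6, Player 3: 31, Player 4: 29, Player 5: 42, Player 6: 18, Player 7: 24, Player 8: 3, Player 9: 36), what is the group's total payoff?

1798.20 hours

Total contributed: 7 + 6 + 31 + 29 + 42 + 18 + 24 + 3 + 36 = 196; total kept: 9 × 43 − 196 = 191.
The shared-resources pool pays out 8.2 × 196 = 1607.20 in aggregate.
Group total = 191 + 1607.20 = 1798.20.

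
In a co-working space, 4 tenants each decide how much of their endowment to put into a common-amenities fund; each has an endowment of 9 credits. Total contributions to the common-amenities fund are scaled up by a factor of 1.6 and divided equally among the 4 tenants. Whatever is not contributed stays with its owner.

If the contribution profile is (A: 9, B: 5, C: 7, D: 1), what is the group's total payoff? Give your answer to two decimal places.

49.20 credits

Total contributed: 9 + 5 + 7 + 1 = 22; total kept: 4 × 9 − 22 = 14.
The common-amenities fund pays out 1.6 × 22 = 35.20 in aggregate.
Group total = 14 + 35.20 = 49.20.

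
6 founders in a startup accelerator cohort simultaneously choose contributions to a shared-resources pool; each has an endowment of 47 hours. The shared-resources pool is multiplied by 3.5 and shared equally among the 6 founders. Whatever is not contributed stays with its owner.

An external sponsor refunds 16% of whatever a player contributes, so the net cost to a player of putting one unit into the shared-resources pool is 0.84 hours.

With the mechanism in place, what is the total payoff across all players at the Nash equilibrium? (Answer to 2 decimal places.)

With the mechanism, a contributed unit returns (3.5/6) / 0.84 = 0.6944 per unit of net cost — still below 1 — so contributing 0 remains dominant for every player.
At the Nash equilibrium no one contributes; group total payoff = 6 × 47 = 282.

282.00 hours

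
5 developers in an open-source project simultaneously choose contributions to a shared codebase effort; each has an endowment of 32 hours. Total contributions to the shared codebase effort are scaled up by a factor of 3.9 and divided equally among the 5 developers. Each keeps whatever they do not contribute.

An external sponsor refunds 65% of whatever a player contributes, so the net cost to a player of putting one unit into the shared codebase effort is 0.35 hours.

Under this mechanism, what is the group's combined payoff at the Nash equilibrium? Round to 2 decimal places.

With the mechanism, a contributed unit returns (3.9/5) / 0.35 = 2.2286 per unit of net cost to the contributor — now above 1 — so contributing fully is weakly dominant for every player.
So the Nash equilibrium is full contribution by all 5; the group earns 5 × (32 × 0.65 + 3.9 × 32) = 728.00.

728.00 hours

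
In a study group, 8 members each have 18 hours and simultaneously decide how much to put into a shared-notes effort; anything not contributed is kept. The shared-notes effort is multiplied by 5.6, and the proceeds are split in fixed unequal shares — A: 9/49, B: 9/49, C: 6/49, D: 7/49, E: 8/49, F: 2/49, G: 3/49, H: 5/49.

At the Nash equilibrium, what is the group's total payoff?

309.60 hours

Player j's private return per contributed unit is 5.6 × (j's share). Contributing is weakly dominant for j when that share is at least 1/5.6 = 0.1786, and contributing 0 is dominant otherwise.
A and B clear that bar, contributing 18 each; the remaining 6 contribute 0. Total contributed: 36.
The shared-notes effort pays out 5.6 × 36 = 201.60 in total (split across the unequal shares, but the aggregate is all that matters for the group sum).
The 6 free-riders keep 18 each, adding 108. Group total = 108 + 201.60 = 309.60.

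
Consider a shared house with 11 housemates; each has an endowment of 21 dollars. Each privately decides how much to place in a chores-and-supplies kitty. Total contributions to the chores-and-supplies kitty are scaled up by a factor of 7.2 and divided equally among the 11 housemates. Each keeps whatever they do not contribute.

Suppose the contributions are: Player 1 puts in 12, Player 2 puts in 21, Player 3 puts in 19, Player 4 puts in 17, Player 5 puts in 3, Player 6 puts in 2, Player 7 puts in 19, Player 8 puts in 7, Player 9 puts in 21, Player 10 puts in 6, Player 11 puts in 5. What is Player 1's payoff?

95.40 dollars

Total contributed: 12 + 21 + 19 + 17 + 3 + 2 + 19 + 7 + 21 + 6 + 5 = 132.
Each receives 7.2 × 132 / 11 = 86.40 from the chores-and-supplies kitty.
Player 1 keeps 21 − 12 = 9, so Player 1's payoff is 9 + 86.40 = 95.40.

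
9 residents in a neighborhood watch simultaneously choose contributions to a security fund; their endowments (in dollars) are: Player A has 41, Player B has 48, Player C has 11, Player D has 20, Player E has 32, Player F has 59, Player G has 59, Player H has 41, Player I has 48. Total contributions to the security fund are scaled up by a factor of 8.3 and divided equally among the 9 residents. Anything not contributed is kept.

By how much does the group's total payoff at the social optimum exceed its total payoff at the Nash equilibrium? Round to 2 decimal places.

The private return per contributed unit is 8.3/9 = 0.9222 < 1 for every player regardless of endowment, so the Nash equilibrium is zero contribution and the group total is Σ E_j = 41 + 48 + 11 + 20 + 32 + 59 + 59 + 41 + 48 = 359.
Each contributed unit returns 8.300 to the group, so the social optimum is full contribution by everyone: group total = 8.300 × 359 = 2979.70.
Efficiency loss = (8.300 − 1) × 359 = 2620.70.

2620.70 dollars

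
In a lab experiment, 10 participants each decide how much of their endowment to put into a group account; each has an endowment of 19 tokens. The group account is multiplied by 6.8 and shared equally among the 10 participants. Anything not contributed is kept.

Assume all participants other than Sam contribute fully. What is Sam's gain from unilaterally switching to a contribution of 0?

6.08 tokens

Switching from a contribution of 19 to 0 lets Sam keep an extra 19 tokens, but lowers the group account by 19, which costs Sam their own share of that drop: 6.8/10 × 19 = 12.92.
Net gain = 19 − 12.92 = 6.08. The private return per contributed unit (0.6800) is below 1, so free-riding is indeed the best response regardless of what the others do.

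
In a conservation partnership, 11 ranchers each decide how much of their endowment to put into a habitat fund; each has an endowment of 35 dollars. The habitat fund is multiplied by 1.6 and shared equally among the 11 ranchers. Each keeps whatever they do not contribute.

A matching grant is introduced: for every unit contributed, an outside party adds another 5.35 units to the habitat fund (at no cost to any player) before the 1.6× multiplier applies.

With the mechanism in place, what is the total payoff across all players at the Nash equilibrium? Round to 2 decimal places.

Even with the mechanism, each unit contributed returns only 1.6 × 6.35 / 11 = 0.9236 per unit of net cost, so contributing nothing is still dominant.
At the Nash equilibrium no one contributes; group total payoff = 11 × 35 = 385.

385.00 dollars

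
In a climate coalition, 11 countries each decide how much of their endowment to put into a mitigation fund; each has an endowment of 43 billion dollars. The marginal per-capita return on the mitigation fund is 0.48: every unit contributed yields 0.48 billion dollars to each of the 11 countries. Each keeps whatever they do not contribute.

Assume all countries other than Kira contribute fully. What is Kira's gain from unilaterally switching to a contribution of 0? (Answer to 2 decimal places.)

22.36 billion dollars

Switching from a contribution of 43 to 0 lets Kira keep an extra 43 billion dollars, but lowers the mitigation fund by 43, which costs Kira their own share of that drop: 0.48 × 43 = 20.64.
Net gain = 43 − 20.64 = 22.36. The private return per contributed unit (0.48) is below 1, so free-riding is indeed the best response regardless of what the others do.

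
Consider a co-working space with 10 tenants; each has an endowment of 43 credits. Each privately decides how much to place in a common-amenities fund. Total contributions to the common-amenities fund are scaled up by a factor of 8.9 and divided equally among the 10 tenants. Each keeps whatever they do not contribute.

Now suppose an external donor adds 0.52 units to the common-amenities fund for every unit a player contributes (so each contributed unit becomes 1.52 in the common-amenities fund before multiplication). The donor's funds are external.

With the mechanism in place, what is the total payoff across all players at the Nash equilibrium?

The effective private return per unit is now 8.9 × 1.52 / 10 = 1.3528 > 1, so every player's dominant strategy flips to full contribution.
At the Nash equilibrium everyone contributes 43. Group total payoff = 8.9 × 1.52 × 430 = 5817.04.

5817.04 credits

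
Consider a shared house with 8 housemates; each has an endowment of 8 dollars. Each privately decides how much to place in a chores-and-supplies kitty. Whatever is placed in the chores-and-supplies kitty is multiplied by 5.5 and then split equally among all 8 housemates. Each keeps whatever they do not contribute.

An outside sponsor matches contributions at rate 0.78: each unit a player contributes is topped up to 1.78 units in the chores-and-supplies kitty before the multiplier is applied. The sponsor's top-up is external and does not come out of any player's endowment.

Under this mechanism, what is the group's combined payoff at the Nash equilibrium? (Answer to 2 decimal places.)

The effective private return per unit is now 5.5 × 1.78 / 8 = 1.2238 > 1, so every player's dominant strategy flips to full contribution.
So the Nash equilibrium is full contribution by all 8; the group earns 5.5 × 1.78 × 64 = 626.56.

626.56 dollars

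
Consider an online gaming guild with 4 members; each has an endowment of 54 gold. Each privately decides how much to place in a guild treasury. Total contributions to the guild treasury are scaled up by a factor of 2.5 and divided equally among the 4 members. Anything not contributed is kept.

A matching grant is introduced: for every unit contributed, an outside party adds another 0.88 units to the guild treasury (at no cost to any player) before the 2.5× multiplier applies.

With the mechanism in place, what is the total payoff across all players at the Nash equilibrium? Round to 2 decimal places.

1015.20 gold

The effective private return per unit is now 2.5 × 1.88 / 4 = 1.1750 > 1, so every player's dominant strategy flips to full contribution.
So the Nash equilibrium is full contribution by all 4; the group earns 2.5 × 1.88 × 216 = 1015.20.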